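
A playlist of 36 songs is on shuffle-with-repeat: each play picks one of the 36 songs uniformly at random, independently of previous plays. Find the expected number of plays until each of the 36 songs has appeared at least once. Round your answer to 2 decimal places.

150.28

The wait to go from k to k+1 distinct songs is geometric with mean 36/(36-k).
E[T] = 36/36 + 36/35 + 36/34 + ... + 36/2 + 36/1 = 36·H_{36}.
H_{36} = 4.175, so E[T] = 150.284.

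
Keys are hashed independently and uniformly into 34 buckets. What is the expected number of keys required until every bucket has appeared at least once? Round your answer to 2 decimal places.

The wait to go from k to k+1 distinct buckets is geometric with mean 34/(34-k).
E[T] = 34/34 + 34/33 + 34/32 + ... + 34/2 + 34/1 = 34·H_{34}.
H_{34} = 4.118, so E[T] = 140.019.

140.02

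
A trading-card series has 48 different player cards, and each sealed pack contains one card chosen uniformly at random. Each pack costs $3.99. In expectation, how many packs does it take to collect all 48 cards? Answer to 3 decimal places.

Split into phases: going from k distinct to k+1 distinct takes on average 48/(48-k) packs.
E[T] = 48/48 + 48/47 + 48/46 + ... + 48/2 + 48/1 = 48·H_{48}.
H_{48} = 4.4588, so E[T] = 214.0223.

214.022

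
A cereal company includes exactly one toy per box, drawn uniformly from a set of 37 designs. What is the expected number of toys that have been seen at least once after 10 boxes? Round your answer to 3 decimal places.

For each toy, P(seen in 10 boxes) = 1 - (36/37)^10 = 0.2397.
By linearity of expectation, E[distinct seen] = 37·(1 - (36/37)^10) = 8.8674.

8.867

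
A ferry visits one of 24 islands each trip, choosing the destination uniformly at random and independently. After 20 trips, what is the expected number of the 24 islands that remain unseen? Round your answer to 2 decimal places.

For each island, P(unseen after 20) = (23/24)^20 = 0.427.
By linearity of expectation, E[unseen] = 24·(23/24)^20 = 10.246.

10.25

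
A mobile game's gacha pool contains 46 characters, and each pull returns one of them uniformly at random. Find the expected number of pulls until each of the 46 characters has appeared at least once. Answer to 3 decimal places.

The wait to go from k to k+1 distinct characters is geometric with mean 46/(46-k).
E[T] = 46/46 + 46/45 + 46/44 + ... + 46/2 + 46/1 = 46·H_{46}.
H_{46} = 4.4167, so E[T] = 203.1676.

203.168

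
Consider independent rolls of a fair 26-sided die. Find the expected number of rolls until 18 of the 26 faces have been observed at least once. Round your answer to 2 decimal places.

Going from k to k+1 distinct takes a geometric number of rolls with mean 26/(26-k).
Sum over k = 0,...,17: E = 26/26 + 26/25 + 26/24 + ... + 26/10 + 26/9 = 29.551.

29.55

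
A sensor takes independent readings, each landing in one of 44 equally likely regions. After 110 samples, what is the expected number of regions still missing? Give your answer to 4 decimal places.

3.5090

For each region, P(unseen after 110) = (43/44)^110 = 0.07975.
By linearity of expectation, E[unseen] = 44·(43/44)^110 = 3.50904.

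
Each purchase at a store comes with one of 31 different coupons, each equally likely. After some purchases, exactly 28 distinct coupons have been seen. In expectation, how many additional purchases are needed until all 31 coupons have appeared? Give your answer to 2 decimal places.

56.83

The wait to go from k to k+1 distinct coupons is geometric with mean 31/(31-k).
Sum over k = 28,...,30: E = 31/3 + 31/2 + 31/1 = 56.833.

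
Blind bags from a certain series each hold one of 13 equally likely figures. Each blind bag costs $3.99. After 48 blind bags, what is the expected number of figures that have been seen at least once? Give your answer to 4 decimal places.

For each figure, P(seen in 48 blind bags) = 1 - (12/13)^48 = 0.97855.
By linearity of expectation, E[distinct seen] = 13·(1 - (12/13)^48) = 12.72116.

12.7212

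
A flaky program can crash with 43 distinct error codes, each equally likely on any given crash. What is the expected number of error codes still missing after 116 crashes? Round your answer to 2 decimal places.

2.81

For each error code, P(unseen after 116) = (42/43)^116 = 0.065.
By linearity of expectation, E[unseen] = 43·(42/43)^116 = 2.806.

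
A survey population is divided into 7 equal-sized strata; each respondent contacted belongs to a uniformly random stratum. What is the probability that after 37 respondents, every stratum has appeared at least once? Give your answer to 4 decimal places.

Let A_i be the event that stratum i is missing after 37 respondents. By inclusion–exclusion on the A_i,
P(all seen) = Σ_{j=0}^{7} (-1)^j C(7,j)((7-j)/7)^37
= 1.00000 - 0.02334 + 0.00008 - 0.00000 + 0.00000 - 0.00000 + 0.00000 - 0.00000
= 0.97674.

0.9767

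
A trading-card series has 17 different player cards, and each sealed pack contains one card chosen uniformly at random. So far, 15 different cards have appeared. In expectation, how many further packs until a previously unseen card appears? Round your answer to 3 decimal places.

The number of packs until the next new card is geometric with success probability 2/17, so its mean is 17/2.
E = 17/2 = 8.5000.

8.500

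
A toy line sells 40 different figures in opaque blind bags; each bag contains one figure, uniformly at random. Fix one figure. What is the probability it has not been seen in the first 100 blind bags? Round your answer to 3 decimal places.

0.080

Each blind bag misses the fixed figure with probability (40-1)/40 = 39/40, independently.
P(still missing after 100) = (39/40)^100 = 0.0795.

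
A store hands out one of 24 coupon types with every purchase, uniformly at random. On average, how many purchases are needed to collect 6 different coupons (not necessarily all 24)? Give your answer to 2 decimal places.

With k distinct coupons already seen, the next new one arrives after an expected 24/(24-k) purchases.
Sum over k = 0,...,5: E = 24/24 + 24/23 + 24/22 + 24/21 + 24/20 + 24/19 = 6.740.

6.74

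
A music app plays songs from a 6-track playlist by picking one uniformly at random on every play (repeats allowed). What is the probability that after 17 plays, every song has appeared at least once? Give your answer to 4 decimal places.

Let A_i be the event that song i is missing after 17 plays. By inclusion–exclusion on the A_i,
P(all seen) = Σ_{j=0}^{6} (-1)^j C(6,j)((6-j)/6)^17
= 1.00000 - 0.27044 + 0.01522 - 0.00015 + 0.00000 - 0.00000 + 0.00000
= 0.74463.

0.7446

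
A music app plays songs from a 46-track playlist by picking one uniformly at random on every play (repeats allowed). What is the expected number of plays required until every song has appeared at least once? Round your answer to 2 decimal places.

203.17

After k distinct songs have appeared, the next play gives a new one with probability (46-k)/46, so the expected wait for the (k+1)-th is 46/(46-k).
E[T] = 46/46 + 46/45 + 46/44 + ... + 46/2 + 46/1 = 46·H_{46}.
H_{46} = 4.417, so E[T] = 203.168.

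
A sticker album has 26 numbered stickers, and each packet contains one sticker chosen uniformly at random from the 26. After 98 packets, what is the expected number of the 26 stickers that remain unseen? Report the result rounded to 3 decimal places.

For each sticker, P(unseen after 98) = (25/26)^98 = 0.0214.
By linearity of expectation, E[unseen] = 26·(25/26)^98 = 0.5568.

0.557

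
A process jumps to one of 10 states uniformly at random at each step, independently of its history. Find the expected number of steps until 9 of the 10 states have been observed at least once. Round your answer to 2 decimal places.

Going from k to k+1 distinct takes a geometric number of steps with mean 10/(10-k).
Sum over k = 0,...,8: E = 10/10 + 10/9 + 10/8 + ... + 10/3 + 10/2 = 19.290.

19.29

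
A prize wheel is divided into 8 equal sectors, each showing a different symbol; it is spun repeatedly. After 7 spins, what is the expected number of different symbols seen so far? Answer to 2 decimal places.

For each symbol, P(seen in 7 spins) = 1 - (7/8)^7 = 0.607.
By linearity of expectation, E[distinct seen] = 8·(1 - (7/8)^7) = 4.858.

4.86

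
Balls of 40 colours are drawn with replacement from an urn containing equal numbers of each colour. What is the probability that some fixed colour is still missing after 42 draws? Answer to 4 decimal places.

On each draw the fixed colour fails to appear with probability 39/40.
P(still missing after 42) = (39/40)^42 = 0.34530.

0.3453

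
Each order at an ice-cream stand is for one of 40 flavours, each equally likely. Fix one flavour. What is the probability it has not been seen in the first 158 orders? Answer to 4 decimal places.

0.0183

Each order misses the fixed flavour with probability (40-1)/40 = 39/40, independently.
P(still missing after 158) = (39/40)^158 = 0.01831.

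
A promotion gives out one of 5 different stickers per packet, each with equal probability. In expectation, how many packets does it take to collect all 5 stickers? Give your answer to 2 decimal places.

11.42

The wait to go from k to k+1 distinct stickers is geometric with mean 5/(5-k).
E[T] = 5/5 + 5/4 + 5/3 + 5/2 + 5/1 = 5·H_{5}.
H_{5} = 2.283, so E[T] = 11.417.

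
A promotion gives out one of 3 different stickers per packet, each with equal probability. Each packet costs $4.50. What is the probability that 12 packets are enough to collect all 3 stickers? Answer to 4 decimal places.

0.9769

By inclusion–exclusion over which stickers are missing,
P(all seen) = Σ_{j=0}^{3} (-1)^j C(3,j)((3-j)/3)^12
= 1.00000 - 0.02312 + 0.00001 - 0.00000
= 0.97688.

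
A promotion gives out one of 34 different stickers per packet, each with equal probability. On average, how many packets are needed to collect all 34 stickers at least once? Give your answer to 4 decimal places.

140.0191

The wait to go from k to k+1 distinct stickers is geometric with mean 34/(34-k).
E[T] = 34/34 + 34/33 + 34/32 + ... + 34/2 + 34/1 = 34·H_{34}.
H_{34} = 4.11821, so E[T] = 140.01914.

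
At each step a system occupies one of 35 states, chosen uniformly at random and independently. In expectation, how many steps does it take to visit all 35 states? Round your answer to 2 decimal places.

Split into phases: going from k distinct to k+1 distinct takes on average 35/(35-k) steps.
E[T] = 35/35 + 35/34 + 35/33 + ... + 35/2 + 35/1 = 35·H_{35}.
H_{35} = 4.147, so E[T] = 145.137.

145.14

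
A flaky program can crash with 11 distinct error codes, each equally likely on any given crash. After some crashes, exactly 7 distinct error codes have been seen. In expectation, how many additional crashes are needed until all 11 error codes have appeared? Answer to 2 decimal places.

From k distinct to k+1 distinct takes on average 11/(11-k) crashes.
Sum over k = 7,...,10: E = 11/4 + 11/3 + 11/2 + 11/1 = 22.917.

22.92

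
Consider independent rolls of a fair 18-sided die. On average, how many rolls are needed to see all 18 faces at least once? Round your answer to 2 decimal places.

Split into phases: going from k distinct to k+1 distinct takes on average 18/(18-k) rolls.
E[T] = 18/18 + 18/17 + 18/16 + ... + 18/2 + 18/1 = 18·H_{18}.
H_{18} = 3.495, so E[T] = 62.912.

62.91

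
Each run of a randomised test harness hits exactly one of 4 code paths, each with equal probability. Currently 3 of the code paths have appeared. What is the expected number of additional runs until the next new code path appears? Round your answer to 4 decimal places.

Each run yields a new code path with probability (4-3)/4 = 1/4, so the wait is geometric with mean 4/1.
E = 4/1 = 4.00000.

4.0000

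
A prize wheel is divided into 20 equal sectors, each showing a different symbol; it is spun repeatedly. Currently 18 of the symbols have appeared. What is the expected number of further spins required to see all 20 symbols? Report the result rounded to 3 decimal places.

The wait to go from k to k+1 distinct symbols is geometric with mean 20/(20-k).
Sum over k = 18,...,19: E = 20/2 + 20/1 = 30.0000.

30.000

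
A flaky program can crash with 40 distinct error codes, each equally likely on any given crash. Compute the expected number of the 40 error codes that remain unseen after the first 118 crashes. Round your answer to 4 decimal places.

For each error code, P(unseen after 118) = (39/40)^118 = 0.05041.
By linearity of expectation, E[unseen] = 40·(39/40)^118 = 2.01653.

2.0165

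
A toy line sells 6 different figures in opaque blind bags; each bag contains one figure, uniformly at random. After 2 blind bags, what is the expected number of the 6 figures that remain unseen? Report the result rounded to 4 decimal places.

For each figure, P(unseen after 2) = (5/6)^2 = 0.69444.
By linearity of expectation, E[unseen] = 6·(5/6)^2 = 4.16667.

4.1667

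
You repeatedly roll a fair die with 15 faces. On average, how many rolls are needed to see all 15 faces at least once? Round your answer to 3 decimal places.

49.773

The wait to go from k to k+1 distinct faces is geometric with mean 15/(15-k).
E[T] = 15/15 + 15/14 + 15/13 + ... + 15/2 + 15/1 = 15·H_{15}.
H_{15} = 3.3182, so E[T] = 49.7734.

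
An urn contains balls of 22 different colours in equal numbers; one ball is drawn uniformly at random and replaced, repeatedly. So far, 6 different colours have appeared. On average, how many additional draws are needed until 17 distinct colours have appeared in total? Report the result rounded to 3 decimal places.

With k distinct colours already seen, the next new one takes an expected 22/(22-k) draws.
Sum over k = 6,...,16: E = 22/16 + 22/15 + 22/14 + ... + 22/7 + 22/6 = 24.1427.

24.143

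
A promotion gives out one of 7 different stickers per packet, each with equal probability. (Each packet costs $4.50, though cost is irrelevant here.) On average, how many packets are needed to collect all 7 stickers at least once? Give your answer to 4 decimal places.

The wait to go from k to k+1 distinct stickers is geometric with mean 7/(7-k).
E[T] = 7/7 + 7/6 + 7/5 + ... + 7/2 + 7/1 = 7·H_{7}.
H_{7} = 2.59286, so E[T] = 18.15000.

18.1500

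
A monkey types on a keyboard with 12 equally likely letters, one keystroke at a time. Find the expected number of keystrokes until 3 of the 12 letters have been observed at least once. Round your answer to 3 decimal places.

3.291

Going from k to k+1 distinct takes a geometric number of keystrokes with mean 12/(12-k).
Sum over k = 0,...,2: E = 12/12 + 12/11 + 12/10 = 3.2909.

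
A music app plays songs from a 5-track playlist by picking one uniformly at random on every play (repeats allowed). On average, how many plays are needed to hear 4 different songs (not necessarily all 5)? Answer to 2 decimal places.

Going from k to k+1 distinct takes a geometric number of plays with mean 5/(5-k).
Sum over k = 0,...,3: E = 5/5 + 5/4 + 5/3 + 5/2 = 6.417.

6.42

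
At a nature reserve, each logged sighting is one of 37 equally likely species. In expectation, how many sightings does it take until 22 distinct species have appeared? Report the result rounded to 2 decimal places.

32.68

Going from k to k+1 distinct takes a geometric number of sightings with mean 37/(37-k).
Sum over k = 0,...,21: E = 37/37 + 37/36 + 37/35 + ... + 37/17 + 37/16 = 32.684.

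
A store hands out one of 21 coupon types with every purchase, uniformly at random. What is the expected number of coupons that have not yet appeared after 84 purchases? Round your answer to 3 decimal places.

For each coupon, P(unseen after 84) = (20/21)^84 = 0.0166.
By linearity of expectation, E[unseen] = 21·(20/21)^84 = 0.3486.

0.349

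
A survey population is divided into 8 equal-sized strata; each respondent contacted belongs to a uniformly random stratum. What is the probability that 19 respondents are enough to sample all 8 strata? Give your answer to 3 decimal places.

By inclusion–exclusion over which strata are missing,
P(all seen) = Σ_{j=0}^{8} (-1)^j C(8,j)((8-j)/8)^19
= 1.0000 - 0.6328 + 0.1184 - 0.0074 + 0.0001 - 0.0000 + 0.0000 - 0.0000 + 0.0000
= 0.4783.

0.478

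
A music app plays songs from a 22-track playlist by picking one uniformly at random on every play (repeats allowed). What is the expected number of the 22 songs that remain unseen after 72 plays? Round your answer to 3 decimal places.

0.772

For each song, P(unseen after 72) = (21/22)^72 = 0.0351.
By linearity of expectation, E[unseen] = 22·(21/22)^72 = 0.7723.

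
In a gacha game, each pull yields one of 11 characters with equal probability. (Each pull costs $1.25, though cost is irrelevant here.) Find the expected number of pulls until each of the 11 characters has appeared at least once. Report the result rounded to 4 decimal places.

The wait to go from k to k+1 distinct characters is geometric with mean 11/(11-k).
E[T] = 11/11 + 11/10 + 11/9 + ... + 11/2 + 11/1 = 11·H_{11}.
H_{11} = 3.01988, so E[T] = 33.21865.

33.2187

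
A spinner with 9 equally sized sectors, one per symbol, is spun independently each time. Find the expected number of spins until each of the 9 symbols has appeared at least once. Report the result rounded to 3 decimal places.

After k distinct symbols have appeared, the next spin gives a new one with probability (9-k)/9, so the expected wait for the (k+1)-th is 9/(9-k).
E[T] = 9/9 + 9/8 + 9/7 + ... + 9/2 + 9/1 = 9·H_{9}.
H_{9} = 2.8290, so E[T] = 25.4607.

25.461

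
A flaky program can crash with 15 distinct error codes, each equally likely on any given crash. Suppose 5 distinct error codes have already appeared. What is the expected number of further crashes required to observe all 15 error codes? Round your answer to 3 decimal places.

The wait to go from k to k+1 distinct error codes is geometric with mean 15/(15-k).
Sum over k = 5,...,14: E = 15/10 + 15/9 + 15/8 + ... + 15/2 + 15/1 = 43.9345.

43.935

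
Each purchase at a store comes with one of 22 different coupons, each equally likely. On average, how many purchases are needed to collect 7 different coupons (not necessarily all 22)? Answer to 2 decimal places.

8.20

Going from k to k+1 distinct takes a geometric number of purchases with mean 22/(22-k).
Sum over k = 0,...,6: E = 22/22 + 22/21 + 22/20 + ... + 22/17 + 22/16 = 8.197.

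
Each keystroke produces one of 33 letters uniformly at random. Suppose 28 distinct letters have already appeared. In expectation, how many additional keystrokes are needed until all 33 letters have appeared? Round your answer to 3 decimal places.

With k distinct letters already seen, the next new one takes an expected 33/(33-k) keystrokes.
Sum over k = 28,...,32: E = 33/5 + 33/4 + 33/3 + 33/2 + 33/1 = 75.3500.

75.350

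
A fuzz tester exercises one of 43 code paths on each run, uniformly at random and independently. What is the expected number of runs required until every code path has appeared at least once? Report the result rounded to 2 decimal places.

187.05

Split into phases: going from k distinct to k+1 distinct takes on average 43/(43-k) runs.
E[T] = 43/43 + 43/42 + 43/41 + ... + 43/2 + 43/1 = 43·H_{43}.
H_{43} = 4.350, so E[T] = 187.050.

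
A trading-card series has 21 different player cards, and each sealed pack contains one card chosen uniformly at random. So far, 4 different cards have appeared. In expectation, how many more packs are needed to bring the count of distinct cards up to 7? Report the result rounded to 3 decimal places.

3.948

The wait to go from k to k+1 distinct cards is geometric with mean 21/(21-k).
Sum over k = 4,...,6: E = 21/17 + 21/16 + 21/15 = 3.9478.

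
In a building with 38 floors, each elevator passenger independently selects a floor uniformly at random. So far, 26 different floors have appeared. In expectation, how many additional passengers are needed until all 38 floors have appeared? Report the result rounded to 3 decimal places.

With k distinct floors already seen, the next new one takes an expected 38/(38-k) passengers.
Sum over k = 26,...,37: E = 38/12 + 38/11 + 38/10 + ... + 38/2 + 38/1 = 117.9220.

117.922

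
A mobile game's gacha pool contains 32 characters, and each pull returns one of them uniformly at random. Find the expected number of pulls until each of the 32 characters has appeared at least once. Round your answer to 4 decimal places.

129.8718

The wait to go from k to k+1 distinct characters is geometric with mean 32/(32-k).
E[T] = 32/32 + 32/31 + 32/30 + ... + 32/2 + 32/1 = 32·H_{32}.
H_{32} = 4.05850, so E[T] = 129.87185.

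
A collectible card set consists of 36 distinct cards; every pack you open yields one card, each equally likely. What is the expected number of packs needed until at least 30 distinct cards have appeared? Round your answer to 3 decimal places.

62.084

With k distinct cards already seen, the next new one arrives after an expected 36/(36-k) packs.
Sum over k = 0,...,29: E = 36/36 + 36/35 + 36/34 + ... + 36/8 + 36/7 = 62.0841.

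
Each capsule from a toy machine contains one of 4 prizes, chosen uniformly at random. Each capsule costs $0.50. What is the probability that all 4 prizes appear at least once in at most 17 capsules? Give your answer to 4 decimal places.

By inclusion–exclusion over which prizes are missing,
P(all seen) = Σ_{j=0}^{4} (-1)^j C(4,j)((4-j)/4)^17
= 1.00000 - 0.03007 + 0.00005 - 0.00000 + 0.00000
= 0.96998.

0.9700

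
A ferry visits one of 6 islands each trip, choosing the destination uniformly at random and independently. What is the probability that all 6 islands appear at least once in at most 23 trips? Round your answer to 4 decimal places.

0.9108

Let A_i be the event that island i is missing after 23 trips. By inclusion–exclusion on the A_i,
P(all seen) = Σ_{j=0}^{6} (-1)^j C(6,j)((6-j)/6)^23
= 1.00000 - 0.09057 + 0.00134 - 0.00000 + 0.00000 - 0.00000 + 0.00000
= 0.91076.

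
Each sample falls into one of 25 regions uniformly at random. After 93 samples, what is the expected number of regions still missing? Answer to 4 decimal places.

For each region, P(unseen after 93) = (24/25)^93 = 0.02245.
By linearity of expectation, E[unseen] = 25·(24/25)^93 = 0.56126.

0.5613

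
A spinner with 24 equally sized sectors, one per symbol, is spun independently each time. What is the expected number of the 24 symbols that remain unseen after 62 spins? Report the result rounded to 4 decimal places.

1.7149

For each symbol, P(unseen after 62) = (23/24)^62 = 0.07145.
By linearity of expectation, E[unseen] = 24·(23/24)^62 = 1.71491.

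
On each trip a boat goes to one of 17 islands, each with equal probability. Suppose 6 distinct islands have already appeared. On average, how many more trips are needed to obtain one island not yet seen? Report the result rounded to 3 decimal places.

Each trip yields a new island with probability (17-6)/17 = 11/17, so the wait is geometric with mean 17/11.
E = 17/11 = 1.5455.

1.545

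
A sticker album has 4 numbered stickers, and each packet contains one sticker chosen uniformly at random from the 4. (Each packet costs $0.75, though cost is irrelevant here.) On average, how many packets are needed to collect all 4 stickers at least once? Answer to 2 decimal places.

8.33

Split into phases: going from k distinct to k+1 distinct takes on average 4/(4-k) packets.
E[T] = 4/4 + 4/3 + 4/2 + 4/1 = 4·H_{4}.
H_{4} = 2.083, so E[T] = 8.333.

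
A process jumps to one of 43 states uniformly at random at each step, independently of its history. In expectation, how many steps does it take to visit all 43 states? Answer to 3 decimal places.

187.050

The wait to go from k to k+1 distinct states is geometric with mean 43/(43-k).
E[T] = 43/43 + 43/42 + 43/41 + ... + 43/2 + 43/1 = 43·H_{43}.
H_{43} = 4.3500, so E[T] = 187.0499.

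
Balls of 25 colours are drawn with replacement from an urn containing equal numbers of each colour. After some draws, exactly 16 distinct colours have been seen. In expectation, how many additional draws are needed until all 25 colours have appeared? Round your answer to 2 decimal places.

From k distinct to k+1 distinct takes on average 25/(25-k) draws.
Sum over k = 16,...,24: E = 25/9 + 25/8 + 25/7 + ... + 25/2 + 25/1 = 70.724.

70.72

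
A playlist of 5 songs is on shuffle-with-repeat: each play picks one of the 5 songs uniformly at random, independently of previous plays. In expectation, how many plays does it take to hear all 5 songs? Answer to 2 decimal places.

After k distinct songs have appeared, the next play gives a new one with probability (5-k)/5, so the expected wait for the (k+1)-th is 5/(5-k).
E[T] = 5/5 + 5/4 + 5/3 + 5/2 + 5/1 = 5·H_{5}.
H_{5} = 2.283, so E[T] = 11.417.

11.42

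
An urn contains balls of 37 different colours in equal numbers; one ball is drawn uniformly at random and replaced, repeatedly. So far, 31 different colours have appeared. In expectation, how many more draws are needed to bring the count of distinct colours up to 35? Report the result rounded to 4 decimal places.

35.1500

From k distinct to k+1 distinct takes on average 37/(37-k) draws.
Sum over k = 31,...,34: E = 37/6 + 37/5 + 37/4 + 37/3 = 35.15000.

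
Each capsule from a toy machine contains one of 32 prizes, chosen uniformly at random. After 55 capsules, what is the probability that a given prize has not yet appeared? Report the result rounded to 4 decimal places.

On each capsule the fixed prize fails to appear with probability 31/32.
P(still missing after 55) = (31/32)^55 = 0.17444.

0.1744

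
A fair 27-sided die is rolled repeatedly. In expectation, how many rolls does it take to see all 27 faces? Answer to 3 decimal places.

105.069

After k distinct faces have appeared, the next roll gives a new one with probability (27-k)/27, so the expected wait for the (k+1)-th is 27/(27-k).
E[T] = 27/27 + 27/26 + 27/25 + ... + 27/2 + 27/1 = 27·H_{27}.
H_{27} = 3.8915, so E[T] = 105.0693.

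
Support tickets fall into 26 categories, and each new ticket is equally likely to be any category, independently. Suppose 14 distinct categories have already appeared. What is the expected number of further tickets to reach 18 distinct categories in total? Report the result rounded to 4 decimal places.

10.0192

With k distinct categories already seen, the next new one takes an expected 26/(26-k) tickets.
Sum over k = 14,...,17: E = 26/12 + 26/11 + 26/10 + 26/9 = 10.01919.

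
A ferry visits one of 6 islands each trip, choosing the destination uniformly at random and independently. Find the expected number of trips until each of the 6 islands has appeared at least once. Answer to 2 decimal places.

After k distinct islands have appeared, the next trip gives a new one with probability (6-k)/6, so the expected wait for the (k+1)-th is 6/(6-k).
E[T] = 6/6 + 6/5 + 6/4 + 6/3 + 6/2 + 6/1 = 6·H_{6}.
H_{6} = 2.450, so E[T] = 14.700.

14.70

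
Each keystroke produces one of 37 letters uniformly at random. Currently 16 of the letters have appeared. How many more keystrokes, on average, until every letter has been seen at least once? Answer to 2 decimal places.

134.88

From k distinct to k+1 distinct takes on average 37/(37-k) keystrokes.
Sum over k = 16,...,36: E = 37/21 + 37/20 + 37/19 + ... + 37/2 + 37/1 = 134.878.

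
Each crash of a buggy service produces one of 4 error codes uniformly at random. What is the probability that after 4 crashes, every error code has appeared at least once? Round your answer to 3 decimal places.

By inclusion–exclusion over which error codes are missing,
P(all seen) = Σ_{j=0}^{4} (-1)^j C(4,j)((4-j)/4)^4
= 1.0000 - 1.2656 + 0.3750 - 0.0156 + 0.0000
= 0.0938.

0.094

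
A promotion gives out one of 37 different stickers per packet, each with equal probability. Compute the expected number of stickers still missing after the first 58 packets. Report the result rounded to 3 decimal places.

7.552

For each sticker, P(unseen after 58) = (36/37)^58 = 0.2041.
By linearity of expectation, E[unseen] = 37·(36/37)^58 = 7.5517.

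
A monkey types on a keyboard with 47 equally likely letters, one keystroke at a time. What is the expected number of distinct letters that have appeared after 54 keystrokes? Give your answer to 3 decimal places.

For each letter, P(seen in 54 keystrokes) = 1 - (46/47)^54 = 0.6869.
By linearity of expectation, E[distinct seen] = 47·(1 - (46/47)^54) = 32.2858.

32.286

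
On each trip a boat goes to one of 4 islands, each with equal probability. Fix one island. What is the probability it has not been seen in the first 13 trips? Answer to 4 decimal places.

0.0238

Each trip misses the fixed island with probability (4-1)/4 = 3/4, independently.
P(still missing after 13) = (3/4)^13 = 0.02376.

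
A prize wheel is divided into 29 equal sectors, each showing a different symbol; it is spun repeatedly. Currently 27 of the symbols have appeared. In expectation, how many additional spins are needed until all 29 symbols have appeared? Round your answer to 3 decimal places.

With k distinct symbols already seen, the next new one takes an expected 29/(29-k) spins.
Sum over k = 27,...,28: E = 29/2 + 29/1 = 43.5000.

43.500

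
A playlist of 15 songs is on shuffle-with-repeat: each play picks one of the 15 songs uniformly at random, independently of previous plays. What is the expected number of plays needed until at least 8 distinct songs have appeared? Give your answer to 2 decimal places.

10.88

Going from k to k+1 distinct takes a geometric number of plays with mean 15/(15-k).
Sum over k = 0,...,7: E = 15/15 + 15/14 + 15/13 + ... + 15/9 + 15/8 = 10.881.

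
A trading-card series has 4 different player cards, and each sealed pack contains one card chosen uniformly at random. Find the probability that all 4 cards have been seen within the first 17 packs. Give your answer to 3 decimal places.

By inclusion–exclusion over which cards are missing,
P(all seen) = Σ_{j=0}^{4} (-1)^j C(4,j)((4-j)/4)^17
= 1.0000 - 0.0301 + 0.0000 - 0.0000 + 0.0000
= 0.9700.

0.970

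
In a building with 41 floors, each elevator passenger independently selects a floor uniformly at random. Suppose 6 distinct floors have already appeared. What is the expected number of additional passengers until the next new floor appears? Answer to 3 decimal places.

1.171

Each passenger yields a new floor with probability (41-6)/41 = 35/41, so the wait is geometric with mean 41/35.
E = 41/35 = 1.1714.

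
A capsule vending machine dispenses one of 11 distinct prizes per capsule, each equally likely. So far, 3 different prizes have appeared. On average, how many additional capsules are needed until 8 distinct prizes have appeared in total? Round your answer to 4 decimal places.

From k distinct to k+1 distinct takes on average 11/(11-k) capsules.
Sum over k = 3,...,7: E = 11/8 + 11/7 + 11/6 + 11/5 + 11/4 = 9.72976.

9.7298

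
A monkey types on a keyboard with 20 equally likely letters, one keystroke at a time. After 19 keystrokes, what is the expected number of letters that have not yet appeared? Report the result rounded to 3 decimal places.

For each letter, P(unseen after 19) = (19/20)^19 = 0.3774.
By linearity of expectation, E[unseen] = 20·(19/20)^19 = 7.5471.

7.547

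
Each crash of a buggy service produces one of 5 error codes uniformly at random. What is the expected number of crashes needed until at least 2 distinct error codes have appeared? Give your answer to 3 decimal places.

With k distinct error codes already seen, the next new one arrives after an expected 5/(5-k) crashes.
Sum over k = 0,...,1: E = 5/5 + 5/4 = 2.2500.

2.250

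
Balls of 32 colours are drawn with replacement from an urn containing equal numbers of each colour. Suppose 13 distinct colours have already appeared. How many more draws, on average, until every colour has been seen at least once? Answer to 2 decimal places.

113.53

From k distinct to k+1 distinct takes on average 32/(32-k) draws.
Sum over k = 13,...,31: E = 32/19 + 32/18 + 32/17 + ... + 32/2 + 32/1 = 113.528.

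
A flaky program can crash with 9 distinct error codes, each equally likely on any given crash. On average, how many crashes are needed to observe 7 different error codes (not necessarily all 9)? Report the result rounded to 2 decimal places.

11.96

With k distinct error codes already seen, the next new one arrives after an expected 9/(9-k) crashes.
Sum over k = 0,...,6: E = 9/9 + 9/8 + 9/7 + ... + 9/4 + 9/3 = 11.961.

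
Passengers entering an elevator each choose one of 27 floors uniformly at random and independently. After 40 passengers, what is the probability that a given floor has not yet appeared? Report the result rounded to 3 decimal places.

0.221

On each passenger the fixed floor fails to appear with probability 26/27.
P(still missing after 40) = (26/27)^40 = 0.2210.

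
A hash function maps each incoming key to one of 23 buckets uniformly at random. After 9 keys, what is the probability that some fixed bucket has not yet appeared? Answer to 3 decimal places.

0.670

Each key misses the fixed bucket with probability (23-1)/23 = 22/23, independently.
P(still missing after 9) = (22/23)^9 = 0.6703.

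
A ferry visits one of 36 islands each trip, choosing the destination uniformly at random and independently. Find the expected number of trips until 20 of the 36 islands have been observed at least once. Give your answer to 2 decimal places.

28.58

Going from k to k+1 distinct takes a geometric number of trips with mean 36/(36-k).
Sum over k = 0,...,19: E = 36/36 + 36/35 + 36/34 + ... + 36/18 + 36/17 = 28.578.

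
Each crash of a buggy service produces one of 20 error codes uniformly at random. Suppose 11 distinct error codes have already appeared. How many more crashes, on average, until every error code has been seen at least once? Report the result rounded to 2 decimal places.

From k distinct to k+1 distinct takes on average 20/(20-k) crashes.
Sum over k = 11,...,19: E = 20/9 + 20/8 + 20/7 + ... + 20/2 + 20/1 = 56.579.

56.58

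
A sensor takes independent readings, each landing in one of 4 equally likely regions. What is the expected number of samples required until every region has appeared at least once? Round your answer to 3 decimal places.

After k distinct regions have appeared, the next sample gives a new one with probability (4-k)/4, so the expected wait for the (k+1)-th is 4/(4-k).
E[T] = 4/4 + 4/3 + 4/2 + 4/1 = 4·H_{4}.
H_{4} = 2.0833, so E[T] = 8.3333.

8.333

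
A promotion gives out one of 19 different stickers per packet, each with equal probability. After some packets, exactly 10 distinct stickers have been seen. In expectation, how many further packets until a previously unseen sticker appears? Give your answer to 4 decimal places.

The number of packets until the next new sticker is geometric with success probability 9/19, so its mean is 19/9.
E = 19/9 = 2.11111.

2.1111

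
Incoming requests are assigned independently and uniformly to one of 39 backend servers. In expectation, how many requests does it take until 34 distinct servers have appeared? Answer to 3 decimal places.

76.838

With k distinct servers already seen, the next new one arrives after an expected 39/(39-k) requests.
Sum over k = 0,...,33: E = 39/39 + 39/38 + 39/37 + ... + 39/7 + 39/6 = 76.8382.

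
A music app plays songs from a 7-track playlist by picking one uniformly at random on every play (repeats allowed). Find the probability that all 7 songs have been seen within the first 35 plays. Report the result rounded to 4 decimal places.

0.9684

Let A_i be the event that song i is missing after 35 plays. By inclusion–exclusion on the A_i,
P(all seen) = Σ_{j=0}^{7} (-1)^j C(7,j)((7-j)/7)^35
= 1.00000 - 0.03177 + 0.00016 - 0.00000 + 0.00000 - 0.00000 + 0.00000 - 0.00000
= 0.96840.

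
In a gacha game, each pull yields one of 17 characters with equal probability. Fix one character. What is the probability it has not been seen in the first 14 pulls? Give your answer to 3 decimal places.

0.428

Each pull misses the fixed character with probability (17-1)/17 = 16/17, independently.
P(still missing after 14) = (16/17)^14 = 0.4280.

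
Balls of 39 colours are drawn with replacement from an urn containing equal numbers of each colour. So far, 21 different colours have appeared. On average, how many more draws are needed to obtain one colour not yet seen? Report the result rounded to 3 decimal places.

Each draw yields a new colour with probability (39-21)/39 = 18/39, so the wait is geometric with mean 39/18.
E = 39/18 = 2.1667.

2.167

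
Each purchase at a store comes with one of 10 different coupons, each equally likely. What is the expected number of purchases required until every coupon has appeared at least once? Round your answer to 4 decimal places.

29.2897

The wait to go from k to k+1 distinct coupons is geometric with mean 10/(10-k).
E[T] = 10/10 + 10/9 + 10/8 + ... + 10/2 + 10/1 = 10·H_{10}.
H_{10} = 2.92897, so E[T] = 29.28968.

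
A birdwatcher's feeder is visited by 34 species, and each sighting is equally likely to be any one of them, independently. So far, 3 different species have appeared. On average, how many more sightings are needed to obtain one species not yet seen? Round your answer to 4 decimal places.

1.0968

The number of sightings until the next new species is geometric with success probability 31/34, so its mean is 34/31.
E = 34/31 = 1.09677.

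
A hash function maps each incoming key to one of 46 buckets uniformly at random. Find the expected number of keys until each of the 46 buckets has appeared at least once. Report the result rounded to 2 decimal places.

After k distinct buckets have appeared, the next key gives a new one with probability (46-k)/46, so the expected wait for the (k+1)-th is 46/(46-k).
E[T] = 46/46 + 46/45 + 46/44 + ... + 46/2 + 46/1 = 46·H_{46}.
H_{46} = 4.417, so E[T] = 203.168.

203.17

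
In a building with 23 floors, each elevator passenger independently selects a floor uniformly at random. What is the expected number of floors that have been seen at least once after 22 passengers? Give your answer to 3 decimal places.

14.350

For each floor, P(seen in 22 passengers) = 1 - (22/23)^22 = 0.6239.
By linearity of expectation, E[distinct seen] = 23·(1 - (22/23)^22) = 14.3500.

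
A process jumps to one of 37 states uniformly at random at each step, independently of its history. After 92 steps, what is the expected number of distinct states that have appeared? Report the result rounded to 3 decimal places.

34.025

For each state, P(seen in 92 steps) = 1 - (36/37)^92 = 0.9196.
By linearity of expectation, E[distinct seen] = 37·(1 - (36/37)^92) = 34.0251.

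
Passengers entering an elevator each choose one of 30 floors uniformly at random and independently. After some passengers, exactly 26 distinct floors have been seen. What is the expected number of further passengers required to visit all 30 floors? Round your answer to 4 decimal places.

With k distinct floors already seen, the next new one takes an expected 30/(30-k) passengers.
Sum over k = 26,...,29: E = 30/4 + 30/3 + 30/2 + 30/1 = 62.50000.

62.5000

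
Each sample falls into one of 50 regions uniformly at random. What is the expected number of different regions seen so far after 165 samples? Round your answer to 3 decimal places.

48.217

For each region, P(seen in 165 samples) = 1 - (49/50)^165 = 0.9643.
By linearity of expectation, E[distinct seen] = 50·(1 - (49/50)^165) = 48.2165.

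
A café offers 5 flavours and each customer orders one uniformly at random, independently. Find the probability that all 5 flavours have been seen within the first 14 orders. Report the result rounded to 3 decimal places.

0.788

By inclusion–exclusion over which flavours are missing,
P(all seen) = Σ_{j=0}^{5} (-1)^j C(5,j)((5-j)/5)^14
= 1.0000 - 0.2199 + 0.0078 - 0.0000 + 0.0000 - 0.0000
= 0.7879.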